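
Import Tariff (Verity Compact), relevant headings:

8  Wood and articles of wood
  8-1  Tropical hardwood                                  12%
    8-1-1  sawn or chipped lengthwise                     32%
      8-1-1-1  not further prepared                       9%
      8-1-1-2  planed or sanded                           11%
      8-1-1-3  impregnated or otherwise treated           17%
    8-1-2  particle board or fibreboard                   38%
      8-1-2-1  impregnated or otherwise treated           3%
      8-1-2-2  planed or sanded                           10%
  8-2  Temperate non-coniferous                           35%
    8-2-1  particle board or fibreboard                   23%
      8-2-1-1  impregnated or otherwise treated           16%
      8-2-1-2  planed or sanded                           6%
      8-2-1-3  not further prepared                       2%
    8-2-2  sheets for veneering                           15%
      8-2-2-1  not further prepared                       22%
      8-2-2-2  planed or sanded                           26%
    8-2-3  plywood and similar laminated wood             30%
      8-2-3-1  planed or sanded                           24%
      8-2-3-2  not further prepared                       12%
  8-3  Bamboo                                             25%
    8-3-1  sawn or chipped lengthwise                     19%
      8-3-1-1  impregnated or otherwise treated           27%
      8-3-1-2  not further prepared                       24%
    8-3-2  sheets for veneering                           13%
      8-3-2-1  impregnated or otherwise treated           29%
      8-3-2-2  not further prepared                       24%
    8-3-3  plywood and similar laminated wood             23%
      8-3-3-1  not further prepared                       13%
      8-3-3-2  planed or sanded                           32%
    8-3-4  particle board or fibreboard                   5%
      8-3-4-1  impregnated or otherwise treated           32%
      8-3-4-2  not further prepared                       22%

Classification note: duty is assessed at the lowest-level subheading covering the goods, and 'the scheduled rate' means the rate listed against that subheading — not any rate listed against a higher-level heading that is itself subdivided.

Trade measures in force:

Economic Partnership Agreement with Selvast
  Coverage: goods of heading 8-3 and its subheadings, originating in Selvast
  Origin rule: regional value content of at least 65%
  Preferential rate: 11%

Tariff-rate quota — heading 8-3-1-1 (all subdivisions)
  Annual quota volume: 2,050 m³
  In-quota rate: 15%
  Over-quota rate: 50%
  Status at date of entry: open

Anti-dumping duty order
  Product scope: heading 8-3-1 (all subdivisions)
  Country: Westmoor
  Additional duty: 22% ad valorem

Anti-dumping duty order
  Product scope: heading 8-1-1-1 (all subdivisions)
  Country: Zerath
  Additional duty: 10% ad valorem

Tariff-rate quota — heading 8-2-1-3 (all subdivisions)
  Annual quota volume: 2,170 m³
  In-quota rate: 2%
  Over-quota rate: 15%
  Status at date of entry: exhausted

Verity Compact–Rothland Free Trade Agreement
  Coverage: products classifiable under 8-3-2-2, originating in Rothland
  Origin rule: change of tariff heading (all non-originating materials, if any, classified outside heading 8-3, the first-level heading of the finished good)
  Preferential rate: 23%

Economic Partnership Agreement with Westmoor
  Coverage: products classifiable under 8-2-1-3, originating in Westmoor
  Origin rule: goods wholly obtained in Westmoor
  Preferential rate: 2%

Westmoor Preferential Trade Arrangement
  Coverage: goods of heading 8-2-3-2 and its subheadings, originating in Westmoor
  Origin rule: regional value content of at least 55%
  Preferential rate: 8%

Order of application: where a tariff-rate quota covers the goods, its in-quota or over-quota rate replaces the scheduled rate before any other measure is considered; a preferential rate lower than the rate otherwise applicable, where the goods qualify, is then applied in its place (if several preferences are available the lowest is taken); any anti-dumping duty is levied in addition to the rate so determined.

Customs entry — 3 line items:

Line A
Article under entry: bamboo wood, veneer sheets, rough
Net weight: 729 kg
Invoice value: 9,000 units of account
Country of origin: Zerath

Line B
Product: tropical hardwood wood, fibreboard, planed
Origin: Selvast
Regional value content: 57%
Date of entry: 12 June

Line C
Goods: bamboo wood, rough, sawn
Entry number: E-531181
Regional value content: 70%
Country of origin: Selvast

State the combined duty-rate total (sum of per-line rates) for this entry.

45%

Line A: bamboo → 8-3; veneer sheets → 8-3-2; rough → 8-3-2-2. Scheduled 24%. No special measure applies. → 24%.
Line B: tropical hardwood → 8-1; fibreboard → 8-1-2; planed → 8-1-2-2. Scheduled 10%. Selvast agreement on 8-3: 8-1-2-2 not covered. → 10%.
Line C: bamboo → 8-3; sawn → 8-3-1; rough → 8-3-1-2. Scheduled 24%. Selvast agreement on 8-3: RVC ≥ 65% → 11% available; preferential 11%. → 11%.
Sum: 24% + 10% + 11% = 45%.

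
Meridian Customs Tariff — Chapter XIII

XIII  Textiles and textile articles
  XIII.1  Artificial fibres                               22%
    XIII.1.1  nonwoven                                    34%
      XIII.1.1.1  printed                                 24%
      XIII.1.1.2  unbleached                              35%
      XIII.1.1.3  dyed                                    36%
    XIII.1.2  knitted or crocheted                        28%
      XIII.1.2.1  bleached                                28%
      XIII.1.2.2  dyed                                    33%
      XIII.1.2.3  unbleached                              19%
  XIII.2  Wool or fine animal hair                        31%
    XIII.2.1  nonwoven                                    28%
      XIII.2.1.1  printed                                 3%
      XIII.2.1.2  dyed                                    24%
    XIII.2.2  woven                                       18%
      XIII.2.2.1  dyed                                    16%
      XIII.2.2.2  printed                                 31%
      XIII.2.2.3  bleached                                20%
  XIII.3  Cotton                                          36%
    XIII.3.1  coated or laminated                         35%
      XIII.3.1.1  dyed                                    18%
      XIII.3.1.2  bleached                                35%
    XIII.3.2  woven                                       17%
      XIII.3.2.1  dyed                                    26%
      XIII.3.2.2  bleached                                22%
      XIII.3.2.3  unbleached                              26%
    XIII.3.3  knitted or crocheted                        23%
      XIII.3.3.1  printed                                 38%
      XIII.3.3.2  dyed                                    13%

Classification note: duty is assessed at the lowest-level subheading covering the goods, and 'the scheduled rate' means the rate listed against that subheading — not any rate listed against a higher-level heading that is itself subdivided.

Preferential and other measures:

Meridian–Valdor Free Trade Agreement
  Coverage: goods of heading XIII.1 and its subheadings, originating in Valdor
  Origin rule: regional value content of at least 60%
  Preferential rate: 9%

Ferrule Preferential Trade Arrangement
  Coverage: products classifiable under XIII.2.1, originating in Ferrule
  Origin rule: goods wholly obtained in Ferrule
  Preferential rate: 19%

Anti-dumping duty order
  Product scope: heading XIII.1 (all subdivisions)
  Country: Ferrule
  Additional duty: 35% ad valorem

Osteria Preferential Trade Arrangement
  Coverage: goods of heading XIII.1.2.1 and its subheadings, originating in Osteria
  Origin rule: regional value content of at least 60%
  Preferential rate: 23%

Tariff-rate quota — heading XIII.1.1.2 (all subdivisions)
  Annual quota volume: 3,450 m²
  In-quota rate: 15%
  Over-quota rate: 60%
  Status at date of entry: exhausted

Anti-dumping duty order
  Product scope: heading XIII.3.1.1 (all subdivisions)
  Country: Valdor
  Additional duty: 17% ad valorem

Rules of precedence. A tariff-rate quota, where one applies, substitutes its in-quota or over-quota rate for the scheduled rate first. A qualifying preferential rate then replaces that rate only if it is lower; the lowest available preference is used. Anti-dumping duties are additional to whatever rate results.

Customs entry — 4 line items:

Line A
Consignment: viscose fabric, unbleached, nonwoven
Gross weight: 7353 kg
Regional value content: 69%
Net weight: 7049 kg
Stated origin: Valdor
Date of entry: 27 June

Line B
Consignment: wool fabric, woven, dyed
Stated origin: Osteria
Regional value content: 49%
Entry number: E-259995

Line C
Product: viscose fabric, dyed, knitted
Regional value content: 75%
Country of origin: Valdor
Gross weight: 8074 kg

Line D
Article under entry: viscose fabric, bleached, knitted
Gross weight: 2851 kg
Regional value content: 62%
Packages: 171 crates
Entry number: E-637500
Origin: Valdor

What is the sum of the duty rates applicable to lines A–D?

43%

Line A: viscose → XIII.1; nonwoven → XIII.1.1; unbleached → XIII.1.1.2. Scheduled 35%. quota on XIII.1.1.2 exhausted → over-quota 60%; Valdor agreement on XIII.1: RVC ≥ 60% → 9% available; preferential 9%. → 9%.
Line B: wool → XIII.2; woven → XIII.2.2; dyed → XIII.2.2.1. Scheduled 16%. Osteria agreement on XIII.1.2.1: XIII.2.2.1 not covered. → 16%.
Line C: viscose → XIII.1; knitted → XIII.1.2; dyed → XIII.1.2.2. Scheduled 33%. Valdor agreement on XIII.1: RVC ≥ 60% → 9% available; preferential 9%. → 9%.
Line D: viscose → XIII.1; knitted → XIII.1.2; bleached → XIII.1.2.1. Scheduled 28%. Valdor agreement on XIII.1: RVC ≥ 60% → 9% available; preferential 9%. → 9%.
Sum: 9% + 16% + 9% + 9% = 43%.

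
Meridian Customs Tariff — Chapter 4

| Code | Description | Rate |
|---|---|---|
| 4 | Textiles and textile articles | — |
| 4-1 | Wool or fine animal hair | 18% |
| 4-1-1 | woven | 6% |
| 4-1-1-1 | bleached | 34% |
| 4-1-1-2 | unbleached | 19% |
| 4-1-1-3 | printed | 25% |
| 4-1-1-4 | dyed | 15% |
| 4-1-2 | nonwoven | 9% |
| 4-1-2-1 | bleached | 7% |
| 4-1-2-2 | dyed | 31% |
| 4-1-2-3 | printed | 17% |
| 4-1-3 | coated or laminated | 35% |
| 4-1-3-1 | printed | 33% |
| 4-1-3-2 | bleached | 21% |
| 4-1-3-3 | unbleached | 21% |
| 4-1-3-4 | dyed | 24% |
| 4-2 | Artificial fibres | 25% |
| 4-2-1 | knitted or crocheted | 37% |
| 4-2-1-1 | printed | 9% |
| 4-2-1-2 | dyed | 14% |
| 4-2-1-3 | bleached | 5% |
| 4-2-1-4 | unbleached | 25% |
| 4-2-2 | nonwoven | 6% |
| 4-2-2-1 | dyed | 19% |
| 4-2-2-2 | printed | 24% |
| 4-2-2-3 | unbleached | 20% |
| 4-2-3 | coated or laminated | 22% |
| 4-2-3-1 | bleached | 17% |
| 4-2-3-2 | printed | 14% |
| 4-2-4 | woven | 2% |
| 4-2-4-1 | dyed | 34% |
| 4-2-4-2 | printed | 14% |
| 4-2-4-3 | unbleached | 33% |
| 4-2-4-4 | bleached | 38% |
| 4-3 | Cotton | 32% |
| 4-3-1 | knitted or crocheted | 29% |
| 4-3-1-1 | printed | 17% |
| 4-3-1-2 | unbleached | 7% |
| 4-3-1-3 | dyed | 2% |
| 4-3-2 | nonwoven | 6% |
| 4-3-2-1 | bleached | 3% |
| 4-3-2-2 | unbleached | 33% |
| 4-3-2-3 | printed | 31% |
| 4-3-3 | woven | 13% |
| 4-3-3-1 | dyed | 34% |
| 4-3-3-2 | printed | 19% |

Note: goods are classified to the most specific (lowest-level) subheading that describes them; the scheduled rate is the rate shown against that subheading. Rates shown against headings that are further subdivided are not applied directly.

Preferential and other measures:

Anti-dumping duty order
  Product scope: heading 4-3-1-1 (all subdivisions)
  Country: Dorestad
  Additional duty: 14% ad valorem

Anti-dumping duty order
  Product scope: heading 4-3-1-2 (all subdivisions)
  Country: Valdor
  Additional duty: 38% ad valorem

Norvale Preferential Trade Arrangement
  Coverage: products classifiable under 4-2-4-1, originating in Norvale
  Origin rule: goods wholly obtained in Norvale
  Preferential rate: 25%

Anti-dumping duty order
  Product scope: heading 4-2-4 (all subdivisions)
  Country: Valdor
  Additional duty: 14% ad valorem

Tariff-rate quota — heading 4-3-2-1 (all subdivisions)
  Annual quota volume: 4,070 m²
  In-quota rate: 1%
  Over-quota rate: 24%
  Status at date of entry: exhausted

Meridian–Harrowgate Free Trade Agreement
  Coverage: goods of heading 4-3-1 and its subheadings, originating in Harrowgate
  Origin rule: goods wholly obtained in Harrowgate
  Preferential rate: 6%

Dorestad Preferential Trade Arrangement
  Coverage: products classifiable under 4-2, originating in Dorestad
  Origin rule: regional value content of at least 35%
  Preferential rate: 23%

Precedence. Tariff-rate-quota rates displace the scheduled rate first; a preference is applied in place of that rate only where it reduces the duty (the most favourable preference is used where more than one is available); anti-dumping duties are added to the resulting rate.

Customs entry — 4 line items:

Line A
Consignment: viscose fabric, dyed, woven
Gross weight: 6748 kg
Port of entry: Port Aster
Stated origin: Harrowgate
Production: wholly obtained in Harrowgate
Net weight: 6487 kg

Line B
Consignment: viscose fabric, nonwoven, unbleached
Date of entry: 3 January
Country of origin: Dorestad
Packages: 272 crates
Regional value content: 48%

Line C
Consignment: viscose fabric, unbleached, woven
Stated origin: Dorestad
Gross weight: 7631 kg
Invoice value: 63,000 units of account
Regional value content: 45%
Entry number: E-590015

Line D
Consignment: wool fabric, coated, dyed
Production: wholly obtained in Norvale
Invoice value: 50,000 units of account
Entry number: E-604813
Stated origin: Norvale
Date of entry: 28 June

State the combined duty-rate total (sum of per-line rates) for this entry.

Line A: viscose → 4-2; woven → 4-2-4; dyed → 4-2-4-1. Scheduled 34%. Harrowgate agreement on 4-3-1: 4-2-4-1 not covered. → 34%.
Line B: viscose → 4-2; nonwoven → 4-2-2; unbleached → 4-2-2-3. Scheduled 20%. Dorestad agreement on 4-2: RVC ≥ 35% → 23% available; preference 23% not lower than 20% → no reduction. → 20%.
Line C: viscose → 4-2; woven → 4-2-4; unbleached → 4-2-4-3. Scheduled 33%. Dorestad agreement on 4-2: RVC ≥ 35% → 23% available; preferential 23%. → 23%.
Line D: wool → 4-1; coated → 4-1-3; dyed → 4-1-3-4. Scheduled 24%. Norvale agreement on 4-2-4-1: 4-1-3-4 not covered. → 24%.
Sum: 34% + 20% + 23% + 24% = 101%.

101%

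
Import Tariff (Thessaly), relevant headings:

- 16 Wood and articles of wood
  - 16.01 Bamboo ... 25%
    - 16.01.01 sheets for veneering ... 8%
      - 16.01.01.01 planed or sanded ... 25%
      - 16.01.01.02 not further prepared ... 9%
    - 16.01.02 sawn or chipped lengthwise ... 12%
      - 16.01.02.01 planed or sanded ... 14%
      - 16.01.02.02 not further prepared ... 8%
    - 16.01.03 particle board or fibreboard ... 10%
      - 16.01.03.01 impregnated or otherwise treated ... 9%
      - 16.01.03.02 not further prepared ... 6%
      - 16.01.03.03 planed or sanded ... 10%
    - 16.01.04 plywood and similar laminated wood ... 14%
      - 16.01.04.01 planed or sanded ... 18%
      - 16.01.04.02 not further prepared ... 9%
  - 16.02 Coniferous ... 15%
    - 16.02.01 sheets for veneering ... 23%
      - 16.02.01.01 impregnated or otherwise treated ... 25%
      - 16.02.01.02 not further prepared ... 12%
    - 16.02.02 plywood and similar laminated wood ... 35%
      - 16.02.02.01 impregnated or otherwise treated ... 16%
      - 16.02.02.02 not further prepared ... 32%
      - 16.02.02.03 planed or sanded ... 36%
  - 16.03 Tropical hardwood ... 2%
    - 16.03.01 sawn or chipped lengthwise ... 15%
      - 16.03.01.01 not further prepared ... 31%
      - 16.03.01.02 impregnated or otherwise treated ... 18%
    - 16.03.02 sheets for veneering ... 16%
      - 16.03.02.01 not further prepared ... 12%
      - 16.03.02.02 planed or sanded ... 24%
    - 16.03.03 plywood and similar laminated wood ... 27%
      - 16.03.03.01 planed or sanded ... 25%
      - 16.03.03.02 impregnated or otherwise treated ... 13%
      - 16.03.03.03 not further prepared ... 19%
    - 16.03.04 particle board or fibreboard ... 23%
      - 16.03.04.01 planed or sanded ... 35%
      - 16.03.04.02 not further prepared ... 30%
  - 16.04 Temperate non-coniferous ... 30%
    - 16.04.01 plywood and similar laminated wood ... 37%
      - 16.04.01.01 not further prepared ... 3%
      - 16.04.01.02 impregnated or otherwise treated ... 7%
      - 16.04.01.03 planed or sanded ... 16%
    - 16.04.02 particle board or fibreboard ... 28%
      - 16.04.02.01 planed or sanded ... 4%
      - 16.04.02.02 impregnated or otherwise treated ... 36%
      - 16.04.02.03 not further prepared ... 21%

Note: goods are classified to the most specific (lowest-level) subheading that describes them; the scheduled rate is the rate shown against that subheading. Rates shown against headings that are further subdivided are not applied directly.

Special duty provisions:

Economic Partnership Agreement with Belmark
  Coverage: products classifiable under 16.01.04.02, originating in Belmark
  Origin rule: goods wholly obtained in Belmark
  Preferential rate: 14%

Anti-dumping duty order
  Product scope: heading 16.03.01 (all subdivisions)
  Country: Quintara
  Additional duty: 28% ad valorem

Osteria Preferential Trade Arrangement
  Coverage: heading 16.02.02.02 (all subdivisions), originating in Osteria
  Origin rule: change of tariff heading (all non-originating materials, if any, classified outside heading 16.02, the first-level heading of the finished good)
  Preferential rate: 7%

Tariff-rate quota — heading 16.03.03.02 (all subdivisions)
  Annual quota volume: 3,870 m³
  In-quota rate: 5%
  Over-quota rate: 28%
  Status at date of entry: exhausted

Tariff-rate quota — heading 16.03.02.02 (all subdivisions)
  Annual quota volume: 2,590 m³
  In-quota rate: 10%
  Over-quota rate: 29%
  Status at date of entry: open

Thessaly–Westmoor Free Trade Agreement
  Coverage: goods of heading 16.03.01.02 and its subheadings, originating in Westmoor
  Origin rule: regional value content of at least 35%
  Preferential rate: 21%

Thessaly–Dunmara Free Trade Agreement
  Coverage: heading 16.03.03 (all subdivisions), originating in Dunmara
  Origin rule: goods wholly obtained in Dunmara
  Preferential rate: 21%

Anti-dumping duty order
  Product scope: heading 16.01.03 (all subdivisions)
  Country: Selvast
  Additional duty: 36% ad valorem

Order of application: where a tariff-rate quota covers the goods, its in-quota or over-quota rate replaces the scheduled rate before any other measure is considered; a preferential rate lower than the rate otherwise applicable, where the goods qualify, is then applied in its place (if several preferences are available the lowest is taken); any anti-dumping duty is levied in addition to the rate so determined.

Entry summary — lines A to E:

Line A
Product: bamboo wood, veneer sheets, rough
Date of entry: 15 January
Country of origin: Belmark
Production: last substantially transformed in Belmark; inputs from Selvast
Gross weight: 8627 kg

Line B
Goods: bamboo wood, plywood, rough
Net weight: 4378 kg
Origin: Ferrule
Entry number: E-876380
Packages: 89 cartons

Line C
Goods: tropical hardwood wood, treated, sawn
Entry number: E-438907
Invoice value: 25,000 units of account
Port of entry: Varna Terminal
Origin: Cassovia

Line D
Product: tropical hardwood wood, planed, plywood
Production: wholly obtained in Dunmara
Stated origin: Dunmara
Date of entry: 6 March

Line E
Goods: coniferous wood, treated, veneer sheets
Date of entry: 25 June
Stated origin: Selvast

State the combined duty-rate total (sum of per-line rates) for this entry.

Line A: bamboo → 16.01; veneer sheets → 16.01.01; rough → 16.01.01.02. Scheduled 9%. Belmark agreement on 16.01.04.02: 16.01.01.02 not covered. → 9%.
Line B: bamboo → 16.01; plywood → 16.01.04; rough → 16.01.04.02. Scheduled 9%. No special measure applies. → 9%.
Line C: tropical hardwood → 16.03; sawn → 16.03.01; treated → 16.03.01.02. Scheduled 18%. No special measure applies. → 18%.
Line D: tropical hardwood → 16.03; plywood → 16.03.03; planed → 16.03.03.01. Scheduled 25%. Dunmara agreement on 16.03.03: wholly obtained → 21% available; preferential 21%. → 21%.
Line E: coniferous → 16.02; veneer sheets → 16.02.01; treated → 16.02.01.01. Scheduled 25%. No special measure applies. → 25%.
Sum: 9% + 9% + 18% + 21% + 25% = 82%.

82%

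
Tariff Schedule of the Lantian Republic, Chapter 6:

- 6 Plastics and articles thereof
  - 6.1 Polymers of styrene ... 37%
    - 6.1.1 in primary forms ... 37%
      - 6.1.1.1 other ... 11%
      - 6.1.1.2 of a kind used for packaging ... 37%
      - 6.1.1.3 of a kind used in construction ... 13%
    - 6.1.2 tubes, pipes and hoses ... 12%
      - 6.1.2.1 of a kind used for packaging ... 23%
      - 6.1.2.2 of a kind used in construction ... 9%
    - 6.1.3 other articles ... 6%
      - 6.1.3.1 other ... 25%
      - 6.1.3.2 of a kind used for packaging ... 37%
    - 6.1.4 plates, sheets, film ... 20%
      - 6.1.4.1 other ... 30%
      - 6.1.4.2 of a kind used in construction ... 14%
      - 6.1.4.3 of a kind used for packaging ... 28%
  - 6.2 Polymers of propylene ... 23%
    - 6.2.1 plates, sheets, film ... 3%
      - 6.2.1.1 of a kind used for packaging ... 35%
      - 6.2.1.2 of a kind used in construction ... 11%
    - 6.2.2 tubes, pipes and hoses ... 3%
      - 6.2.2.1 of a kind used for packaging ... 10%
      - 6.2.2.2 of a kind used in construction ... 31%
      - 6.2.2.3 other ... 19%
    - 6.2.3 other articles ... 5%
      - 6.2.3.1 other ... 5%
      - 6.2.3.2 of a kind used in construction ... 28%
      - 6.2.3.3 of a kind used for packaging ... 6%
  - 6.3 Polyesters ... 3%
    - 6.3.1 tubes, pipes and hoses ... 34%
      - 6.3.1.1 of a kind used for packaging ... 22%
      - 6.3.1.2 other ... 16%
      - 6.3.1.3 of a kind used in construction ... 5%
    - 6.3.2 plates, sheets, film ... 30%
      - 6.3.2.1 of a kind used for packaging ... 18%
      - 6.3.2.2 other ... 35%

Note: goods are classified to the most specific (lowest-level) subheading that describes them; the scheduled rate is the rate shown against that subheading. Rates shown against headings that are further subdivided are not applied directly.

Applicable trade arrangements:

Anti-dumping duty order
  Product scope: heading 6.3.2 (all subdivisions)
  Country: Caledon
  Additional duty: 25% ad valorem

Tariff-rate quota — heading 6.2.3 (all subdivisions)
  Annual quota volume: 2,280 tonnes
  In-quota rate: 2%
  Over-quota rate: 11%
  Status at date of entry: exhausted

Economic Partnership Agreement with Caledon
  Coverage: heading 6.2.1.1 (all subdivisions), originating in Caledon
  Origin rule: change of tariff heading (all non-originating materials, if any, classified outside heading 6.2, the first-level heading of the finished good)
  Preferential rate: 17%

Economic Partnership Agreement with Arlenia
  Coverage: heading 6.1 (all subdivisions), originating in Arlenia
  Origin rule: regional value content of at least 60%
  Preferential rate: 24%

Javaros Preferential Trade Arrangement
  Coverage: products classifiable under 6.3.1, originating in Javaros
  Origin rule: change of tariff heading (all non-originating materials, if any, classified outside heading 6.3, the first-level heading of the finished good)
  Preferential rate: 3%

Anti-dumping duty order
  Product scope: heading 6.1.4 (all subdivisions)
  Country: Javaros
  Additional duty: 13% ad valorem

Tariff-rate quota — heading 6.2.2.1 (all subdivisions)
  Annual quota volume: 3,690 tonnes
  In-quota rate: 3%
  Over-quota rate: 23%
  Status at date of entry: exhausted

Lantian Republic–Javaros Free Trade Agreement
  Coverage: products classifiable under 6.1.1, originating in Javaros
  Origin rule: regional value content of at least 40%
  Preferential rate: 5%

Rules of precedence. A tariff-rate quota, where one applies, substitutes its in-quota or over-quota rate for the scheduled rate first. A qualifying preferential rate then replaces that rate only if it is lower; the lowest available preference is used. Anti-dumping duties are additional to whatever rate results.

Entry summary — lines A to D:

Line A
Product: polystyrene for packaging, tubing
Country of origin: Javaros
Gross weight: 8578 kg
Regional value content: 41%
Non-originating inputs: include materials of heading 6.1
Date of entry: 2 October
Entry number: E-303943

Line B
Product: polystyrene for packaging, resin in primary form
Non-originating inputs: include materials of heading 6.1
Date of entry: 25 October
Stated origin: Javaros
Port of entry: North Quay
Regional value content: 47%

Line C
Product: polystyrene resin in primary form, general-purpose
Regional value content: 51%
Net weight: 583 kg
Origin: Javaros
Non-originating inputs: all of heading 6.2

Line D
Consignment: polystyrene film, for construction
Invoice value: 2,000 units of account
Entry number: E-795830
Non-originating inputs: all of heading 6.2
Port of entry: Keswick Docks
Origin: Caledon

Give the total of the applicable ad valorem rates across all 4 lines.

47%

Line A: polystyrene → 6.1; tubing → 6.1.2; for packaging → 6.1.2.1. Scheduled 23%. Javaros agreement on 6.3.1: 6.1.2.1 not covered; Javaros agreement on 6.1.1: 6.1.2.1 not covered. → 23%.
Line B: polystyrene → 6.1; resin in primary form → 6.1.1; for packaging → 6.1.1.2. Scheduled 37%. Javaros agreement on 6.3.1: 6.1.1.2 not covered; Javaros agreement on 6.1.1: RVC ≥ 40% → 5% available; preferential 5%. → 5%.
Line C: polystyrene → 6.1; resin in primary form → 6.1.1; general-purpose → 6.1.1.1. Scheduled 11%. Javaros agreement on 6.3.1: 6.1.1.1 not covered; Javaros agreement on 6.1.1: RVC ≥ 40% → 5% available; preferential 5%. → 5%.
Line D: polystyrene → 6.1; film → 6.1.4; for construction → 6.1.4.2. Scheduled 14%. Caledon agreement on 6.2.1.1: 6.1.4.2 not covered. → 14%.
Sum: 23% + 5% + 5% + 14% = 47%.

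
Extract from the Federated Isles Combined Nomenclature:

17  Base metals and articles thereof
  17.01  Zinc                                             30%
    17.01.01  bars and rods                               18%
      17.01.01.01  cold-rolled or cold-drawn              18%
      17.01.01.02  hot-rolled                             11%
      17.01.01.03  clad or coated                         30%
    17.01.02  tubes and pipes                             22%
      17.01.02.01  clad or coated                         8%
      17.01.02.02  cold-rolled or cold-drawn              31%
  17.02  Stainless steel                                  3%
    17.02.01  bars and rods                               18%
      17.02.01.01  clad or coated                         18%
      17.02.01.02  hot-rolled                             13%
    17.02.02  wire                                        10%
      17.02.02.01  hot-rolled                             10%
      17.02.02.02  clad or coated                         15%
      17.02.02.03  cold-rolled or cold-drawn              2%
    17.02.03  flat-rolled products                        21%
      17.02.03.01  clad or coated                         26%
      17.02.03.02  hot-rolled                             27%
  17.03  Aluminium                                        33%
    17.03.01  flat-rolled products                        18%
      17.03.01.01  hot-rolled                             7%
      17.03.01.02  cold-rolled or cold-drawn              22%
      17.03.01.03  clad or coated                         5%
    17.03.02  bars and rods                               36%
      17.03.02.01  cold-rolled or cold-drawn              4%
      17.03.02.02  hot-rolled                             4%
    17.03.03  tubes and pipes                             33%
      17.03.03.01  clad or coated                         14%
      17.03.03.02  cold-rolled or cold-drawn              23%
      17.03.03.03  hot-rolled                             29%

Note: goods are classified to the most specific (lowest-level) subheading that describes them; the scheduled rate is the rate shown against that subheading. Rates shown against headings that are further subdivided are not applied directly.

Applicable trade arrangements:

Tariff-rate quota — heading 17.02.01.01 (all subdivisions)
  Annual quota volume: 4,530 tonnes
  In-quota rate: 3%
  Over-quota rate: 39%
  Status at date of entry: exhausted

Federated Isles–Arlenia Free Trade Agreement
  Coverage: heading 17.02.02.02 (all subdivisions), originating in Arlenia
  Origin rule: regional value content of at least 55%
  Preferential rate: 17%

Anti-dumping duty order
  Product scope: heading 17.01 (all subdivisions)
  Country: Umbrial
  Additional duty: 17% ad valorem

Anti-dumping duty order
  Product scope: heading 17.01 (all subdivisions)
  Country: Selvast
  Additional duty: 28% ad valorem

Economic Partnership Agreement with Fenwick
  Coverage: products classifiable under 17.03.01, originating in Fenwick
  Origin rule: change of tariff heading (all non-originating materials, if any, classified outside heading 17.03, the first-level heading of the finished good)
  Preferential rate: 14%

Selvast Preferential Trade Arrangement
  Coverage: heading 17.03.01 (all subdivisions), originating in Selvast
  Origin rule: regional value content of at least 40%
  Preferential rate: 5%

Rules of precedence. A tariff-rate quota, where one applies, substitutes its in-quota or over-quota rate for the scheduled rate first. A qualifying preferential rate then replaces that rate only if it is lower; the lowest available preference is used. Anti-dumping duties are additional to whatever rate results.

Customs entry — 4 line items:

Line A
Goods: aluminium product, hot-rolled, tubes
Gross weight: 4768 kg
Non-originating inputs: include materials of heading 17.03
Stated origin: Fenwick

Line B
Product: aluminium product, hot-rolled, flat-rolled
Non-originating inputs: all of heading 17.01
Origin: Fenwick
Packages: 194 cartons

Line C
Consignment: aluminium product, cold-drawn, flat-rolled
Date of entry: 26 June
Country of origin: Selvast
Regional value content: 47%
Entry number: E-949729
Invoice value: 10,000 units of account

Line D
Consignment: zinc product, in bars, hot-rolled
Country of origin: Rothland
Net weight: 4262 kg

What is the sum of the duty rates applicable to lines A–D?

52%

Line A: aluminium → 17.03; tubes → 17.03.03; hot-rolled → 17.03.03.03. Scheduled 29%. Fenwick agreement on 17.03.01: 17.03.03.03 not covered. → 29%.
Line B: aluminium → 17.03; flat-rolled → 17.03.01; hot-rolled → 17.03.01.01. Scheduled 7%. Fenwick agreement on 17.03.01: CTH met → 14% available; preference 14% not lower than 7% → no reduction. → 7%.
Line C: aluminium → 17.03; flat-rolled → 17.03.01; cold-drawn → 17.03.01.02. Scheduled 22%. Selvast agreement on 17.03.01: RVC ≥ 40% → 5% available; preferential 5%. → 5%.
Line D: zinc → 17.01; in bars → 17.01.01; hot-rolled → 17.01.01.02. Scheduled 11%. No special measure applies. → 11%.
Sum: 29% + 7% + 5% + 11% = 52%.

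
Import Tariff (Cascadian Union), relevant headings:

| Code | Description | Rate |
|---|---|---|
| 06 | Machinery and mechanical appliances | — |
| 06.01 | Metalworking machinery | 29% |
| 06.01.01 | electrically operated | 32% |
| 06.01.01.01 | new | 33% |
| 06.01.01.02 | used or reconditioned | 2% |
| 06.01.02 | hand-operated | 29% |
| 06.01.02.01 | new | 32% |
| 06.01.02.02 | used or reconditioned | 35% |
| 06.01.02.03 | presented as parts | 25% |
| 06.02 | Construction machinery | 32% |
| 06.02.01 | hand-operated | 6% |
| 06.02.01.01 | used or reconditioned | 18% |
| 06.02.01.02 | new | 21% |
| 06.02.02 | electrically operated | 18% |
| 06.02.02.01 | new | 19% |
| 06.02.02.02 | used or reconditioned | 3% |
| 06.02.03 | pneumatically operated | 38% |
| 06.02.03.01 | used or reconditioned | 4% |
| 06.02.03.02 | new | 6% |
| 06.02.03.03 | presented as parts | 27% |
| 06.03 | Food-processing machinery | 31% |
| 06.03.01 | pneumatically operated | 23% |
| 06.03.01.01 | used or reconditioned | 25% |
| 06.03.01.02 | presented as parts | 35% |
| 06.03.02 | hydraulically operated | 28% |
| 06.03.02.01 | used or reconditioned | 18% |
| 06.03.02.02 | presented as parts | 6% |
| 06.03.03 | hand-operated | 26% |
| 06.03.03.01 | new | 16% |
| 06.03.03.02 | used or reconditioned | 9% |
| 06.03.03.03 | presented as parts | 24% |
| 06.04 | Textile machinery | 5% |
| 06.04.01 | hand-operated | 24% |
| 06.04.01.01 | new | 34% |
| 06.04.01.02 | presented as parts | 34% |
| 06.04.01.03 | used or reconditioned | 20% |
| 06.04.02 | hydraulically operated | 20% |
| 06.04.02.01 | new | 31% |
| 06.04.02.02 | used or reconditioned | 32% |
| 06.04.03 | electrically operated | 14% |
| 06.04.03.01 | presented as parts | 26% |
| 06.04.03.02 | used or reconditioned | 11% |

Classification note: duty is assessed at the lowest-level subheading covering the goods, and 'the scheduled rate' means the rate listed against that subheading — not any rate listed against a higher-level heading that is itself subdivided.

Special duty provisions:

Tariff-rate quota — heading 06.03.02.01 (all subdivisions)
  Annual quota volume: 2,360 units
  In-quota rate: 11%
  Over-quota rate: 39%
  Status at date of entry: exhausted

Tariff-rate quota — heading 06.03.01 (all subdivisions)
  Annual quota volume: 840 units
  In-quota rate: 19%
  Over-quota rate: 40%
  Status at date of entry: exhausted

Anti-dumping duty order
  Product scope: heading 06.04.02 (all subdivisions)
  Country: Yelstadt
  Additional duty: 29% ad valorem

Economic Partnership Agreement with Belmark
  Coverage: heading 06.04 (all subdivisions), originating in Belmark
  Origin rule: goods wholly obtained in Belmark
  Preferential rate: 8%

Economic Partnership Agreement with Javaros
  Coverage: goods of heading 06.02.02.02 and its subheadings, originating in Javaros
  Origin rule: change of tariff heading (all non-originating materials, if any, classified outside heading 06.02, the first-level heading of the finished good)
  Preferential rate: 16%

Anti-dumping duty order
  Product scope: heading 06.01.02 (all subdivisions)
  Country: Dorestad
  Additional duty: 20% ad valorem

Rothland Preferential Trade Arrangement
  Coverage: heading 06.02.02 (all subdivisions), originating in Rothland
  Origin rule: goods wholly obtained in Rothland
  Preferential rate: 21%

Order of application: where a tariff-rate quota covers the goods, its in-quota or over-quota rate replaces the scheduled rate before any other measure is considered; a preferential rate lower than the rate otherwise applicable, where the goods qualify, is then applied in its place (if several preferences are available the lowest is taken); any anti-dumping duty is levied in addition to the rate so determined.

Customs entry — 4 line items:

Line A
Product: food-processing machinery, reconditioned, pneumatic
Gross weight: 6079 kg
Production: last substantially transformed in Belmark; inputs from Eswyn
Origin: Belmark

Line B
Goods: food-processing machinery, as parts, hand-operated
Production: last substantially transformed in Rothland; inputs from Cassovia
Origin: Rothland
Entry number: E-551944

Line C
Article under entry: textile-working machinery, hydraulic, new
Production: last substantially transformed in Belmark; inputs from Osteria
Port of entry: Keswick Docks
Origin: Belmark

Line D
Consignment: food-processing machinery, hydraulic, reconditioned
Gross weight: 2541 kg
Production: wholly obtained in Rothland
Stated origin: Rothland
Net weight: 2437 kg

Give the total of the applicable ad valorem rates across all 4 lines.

Line A: food-processing → 06.03; pneumatic → 06.03.01; reconditioned → 06.03.01.01. Scheduled 25%. quota on 06.03.01 exhausted → over-quota 40%; Belmark agreement on 06.04: 06.03.01.01 not covered. → 40%.
Line B: food-processing → 06.03; hand-operated → 06.03.03; as parts → 06.03.03.03. Scheduled 24%. Rothland agreement on 06.02.02: 06.03.03.03 not covered. → 24%.
Line C: textile-working → 06.04; hydraulic → 06.04.02; new → 06.04.02.01. Scheduled 31%. Belmark agreement on 06.04: not wholly obtained. → 31%.
Line D: food-processing → 06.03; hydraulic → 06.03.02; reconditioned → 06.03.02.01. Scheduled 18%. quota on 06.03.02.01 exhausted → over-quota 39%; Rothland agreement on 06.02.02: 06.03.02.01 not covered. → 39%.
Sum: 40% + 24% + 31% + 39% = 134%.

134%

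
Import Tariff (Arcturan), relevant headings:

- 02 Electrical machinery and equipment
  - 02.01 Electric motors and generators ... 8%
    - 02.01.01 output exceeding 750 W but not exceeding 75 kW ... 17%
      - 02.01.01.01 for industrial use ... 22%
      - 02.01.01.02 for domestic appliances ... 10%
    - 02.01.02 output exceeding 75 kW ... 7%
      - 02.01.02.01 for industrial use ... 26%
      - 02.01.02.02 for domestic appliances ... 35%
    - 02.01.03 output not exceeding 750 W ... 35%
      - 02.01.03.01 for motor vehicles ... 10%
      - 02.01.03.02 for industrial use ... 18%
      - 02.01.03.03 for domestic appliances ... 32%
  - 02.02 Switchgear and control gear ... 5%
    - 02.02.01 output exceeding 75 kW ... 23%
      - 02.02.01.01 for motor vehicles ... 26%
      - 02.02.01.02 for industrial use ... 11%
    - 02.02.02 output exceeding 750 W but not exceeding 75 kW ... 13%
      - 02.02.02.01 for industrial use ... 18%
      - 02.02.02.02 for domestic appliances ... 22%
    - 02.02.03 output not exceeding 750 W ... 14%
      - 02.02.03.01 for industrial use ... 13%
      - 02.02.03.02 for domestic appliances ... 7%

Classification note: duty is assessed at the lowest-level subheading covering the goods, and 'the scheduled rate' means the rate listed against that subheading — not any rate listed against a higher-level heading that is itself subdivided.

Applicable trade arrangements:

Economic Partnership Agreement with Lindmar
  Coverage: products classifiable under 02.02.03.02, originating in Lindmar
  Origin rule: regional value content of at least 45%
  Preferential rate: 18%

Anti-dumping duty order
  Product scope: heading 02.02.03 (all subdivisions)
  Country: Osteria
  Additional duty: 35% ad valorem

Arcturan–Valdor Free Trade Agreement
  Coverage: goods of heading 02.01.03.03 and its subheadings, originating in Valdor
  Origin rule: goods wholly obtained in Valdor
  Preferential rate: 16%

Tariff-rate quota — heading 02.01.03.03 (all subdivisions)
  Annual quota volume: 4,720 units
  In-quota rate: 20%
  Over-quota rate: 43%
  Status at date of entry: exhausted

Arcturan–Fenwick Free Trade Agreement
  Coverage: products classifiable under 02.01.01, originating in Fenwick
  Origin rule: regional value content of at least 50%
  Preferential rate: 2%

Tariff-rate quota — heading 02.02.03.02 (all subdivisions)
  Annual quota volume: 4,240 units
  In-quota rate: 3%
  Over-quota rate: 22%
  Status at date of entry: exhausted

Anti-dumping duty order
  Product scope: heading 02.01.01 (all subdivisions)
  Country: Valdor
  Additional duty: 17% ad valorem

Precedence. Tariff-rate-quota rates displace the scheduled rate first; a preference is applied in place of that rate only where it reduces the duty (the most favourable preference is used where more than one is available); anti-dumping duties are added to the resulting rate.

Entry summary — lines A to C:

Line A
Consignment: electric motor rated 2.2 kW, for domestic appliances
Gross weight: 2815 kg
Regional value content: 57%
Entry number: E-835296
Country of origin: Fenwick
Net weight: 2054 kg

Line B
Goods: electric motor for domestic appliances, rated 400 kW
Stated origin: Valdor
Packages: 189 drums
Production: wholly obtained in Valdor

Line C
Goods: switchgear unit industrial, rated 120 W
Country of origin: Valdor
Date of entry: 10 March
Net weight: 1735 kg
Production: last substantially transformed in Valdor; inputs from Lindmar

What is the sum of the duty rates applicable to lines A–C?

Line A: electric motor → 02.01; rated 2.2 kW → 02.01.01; for domestic appliances → 02.01.01.02. Scheduled 10%. Fenwick agreement on 02.01.01: RVC ≥ 50% → 2% available; preferential 2%. → 2%.
Line B: electric motor → 02.01; rated 400 kW → 02.01.02; for domestic appliances → 02.01.02.02. Scheduled 35%. Valdor agreement on 02.01.03.03: 02.01.02.02 not covered. → 35%.
Line C: switchgear unit → 02.02; rated 120 W → 02.02.03; industrial → 02.02.03.01. Scheduled 13%. Valdor agreement on 02.01.03.03: 02.02.03.01 not covered. → 13%.
Sum: 2% + 35% + 13% = 50%.

50%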